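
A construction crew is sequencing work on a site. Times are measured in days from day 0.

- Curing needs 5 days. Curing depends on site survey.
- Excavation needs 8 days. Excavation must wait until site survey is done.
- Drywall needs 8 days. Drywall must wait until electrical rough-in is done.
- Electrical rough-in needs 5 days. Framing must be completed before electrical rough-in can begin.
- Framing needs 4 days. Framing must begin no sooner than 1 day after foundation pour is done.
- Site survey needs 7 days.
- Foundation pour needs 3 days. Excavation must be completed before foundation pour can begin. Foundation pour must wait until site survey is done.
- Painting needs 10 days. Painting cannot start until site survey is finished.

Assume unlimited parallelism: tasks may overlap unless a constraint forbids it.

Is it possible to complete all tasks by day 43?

Yes

Site survey has no prerequisites, so it starts at day 0 and finishes at day 7.
Painting cannot begin until site survey (finishes day 7). It runs from day 7 to 7 + 10 = day 17.
After site survey (finishes day 7), curing can start at day 7 and finishes at day 12.
Excavation cannot begin until site survey (finishes day 7). It runs from day 7 to 7 + 8 = day 15.
Foundation pour needs all of excavation (finishes day 15); site survey (finishes day 7). That puts its earliest start at day 15; it finishes at 15 + 3 = day 18.
Framing waits on foundation pour (finishes day 18, plus 1-day gap → day 19), so it starts at day 19 and finishes at 19 + 4 = day 23.
Electrical rough-in waits on framing (finishes day 23), so it starts at day 23 and finishes at 23 + 5 = day 28.
After electrical rough-in (finishes day 28), drywall can start at day 28 and finishes at day 36.
Every task is finished by day 36, which is no later than the deadline of 43, so the schedule is feasible.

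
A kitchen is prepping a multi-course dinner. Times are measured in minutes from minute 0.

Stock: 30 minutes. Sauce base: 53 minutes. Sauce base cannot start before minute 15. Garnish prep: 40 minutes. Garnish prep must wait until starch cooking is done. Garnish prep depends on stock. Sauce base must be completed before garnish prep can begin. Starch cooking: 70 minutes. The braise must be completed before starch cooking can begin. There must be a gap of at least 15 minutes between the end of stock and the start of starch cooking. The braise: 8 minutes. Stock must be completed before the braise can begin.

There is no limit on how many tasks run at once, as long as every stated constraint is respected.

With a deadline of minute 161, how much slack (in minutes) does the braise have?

13

Nothing blocks stock, so it runs from minute 0 to minute 30.
The braise cannot begin until stock (finishes minute 30). It runs from minute 30 to 30 + 8 = minute 38.

Working backward from the deadline:
Nothing follows garnish prep; the deadline of minute 161 is its only limit. It must start by 161 − 40 = minute 121.
Starch cooking has to be done before garnish prep (must start by minute 121). That means finishing by minute 121, i.e. starting by 121 − 70 = minute 51.
The braise feeds into starch cooking (must start by minute 51); so the braise must finish by minute 51 and therefore start by minute 43.
So the braise can start as early as minute 30 and as late as minute 43, giving 43 − 30 = 13 minutes of slack.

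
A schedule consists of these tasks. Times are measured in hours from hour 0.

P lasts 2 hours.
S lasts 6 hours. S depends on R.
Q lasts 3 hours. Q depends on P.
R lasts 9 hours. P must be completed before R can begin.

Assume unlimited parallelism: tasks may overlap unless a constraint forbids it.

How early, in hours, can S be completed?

Nothing blocks P, so it runs from hour 0 to hour 2.
R cannot begin until P (finishes hour 2). It runs from hour 2 to 2 + 9 = hour 11.
After R (finishes hour 11), S can start at hour 11 and finishes at hour 17.

17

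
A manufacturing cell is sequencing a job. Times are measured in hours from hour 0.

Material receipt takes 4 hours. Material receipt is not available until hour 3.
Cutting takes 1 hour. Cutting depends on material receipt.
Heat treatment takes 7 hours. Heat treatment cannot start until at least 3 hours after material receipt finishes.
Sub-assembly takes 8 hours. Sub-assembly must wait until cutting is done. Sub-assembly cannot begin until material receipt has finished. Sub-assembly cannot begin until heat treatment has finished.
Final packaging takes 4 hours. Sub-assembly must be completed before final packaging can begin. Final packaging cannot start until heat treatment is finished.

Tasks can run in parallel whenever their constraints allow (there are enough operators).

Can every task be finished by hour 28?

After its own release at hour 3, material receipt can start at hour 3 and finishes at hour 7.
After material receipt (finishes hour 7, plus 3-hour gap → hour 10), heat treatment can start at hour 10 and finishes at hour 17.
After material receipt (finishes hour 7), cutting can start at hour 7 and finishes at hour 8.
Sub-assembly has to wait for cutting (finishes hour 8); material receipt (finishes hour 7); heat treatment (finishes hour 17). The latest of these is hour 17, so sub-assembly runs hour 17 to 17 + 8 = hour 25.
For final packaging: sub-assembly (finishes hour 25); heat treatment (finishes hour 17). Taking the maximum gives a start of hour 25, and it finishes at 25 + 4 = hour 29.
The earliest everything can be done is hour 29, which is after the deadline of 28, so it is not possible.

No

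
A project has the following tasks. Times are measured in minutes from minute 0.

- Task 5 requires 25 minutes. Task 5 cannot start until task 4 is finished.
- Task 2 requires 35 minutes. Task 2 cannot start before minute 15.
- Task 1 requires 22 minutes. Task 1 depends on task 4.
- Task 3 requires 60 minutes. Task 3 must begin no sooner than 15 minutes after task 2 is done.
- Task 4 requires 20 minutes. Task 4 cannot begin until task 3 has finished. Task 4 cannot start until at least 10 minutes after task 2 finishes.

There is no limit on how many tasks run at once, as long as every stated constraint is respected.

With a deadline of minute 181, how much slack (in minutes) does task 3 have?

Task 2 cannot begin until its own release at minute 15. It runs from minute 15 to 15 + 35 = minute 50.
Task 3 cannot begin until task 2 (finishes minute 50, plus 15-minute gap → minute 65). It runs from minute 65 to 65 + 60 = minute 125.

Working backward from the deadline:
Task 1 must finish by minute 181; it takes 22 minutes, so it must start by 181 − 22 = minute 159.
Task 5 has no dependents, so it just needs to finish by minute 181. Starting by 181 − 25 = minute 156 achieves that.
Task 4 feeds task 1 (must start by minute 159); task 5 (must start by minute 156). Taking the minimum, task 4 must finish by minute 156 and start by 156 − 20 = minute 136.
Task 3 must finish before task 4 (must start by minute 136). With a 60-minute duration, task 3 must start by 136 − 60 = minute 76.
So task 3 can start as early as minute 65 and as late as minute 76, giving 76 − 65 = 11 minutes of slack.

11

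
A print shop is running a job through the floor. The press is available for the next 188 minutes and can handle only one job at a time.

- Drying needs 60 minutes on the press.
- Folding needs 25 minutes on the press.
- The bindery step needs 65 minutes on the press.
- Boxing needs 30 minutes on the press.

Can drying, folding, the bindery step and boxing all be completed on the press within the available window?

Running back to back, the jobs need 60 + 25 + 65 + 30 = 180 minutes on the press.
Since 180 ≤ 188, they fit within the window.

Yes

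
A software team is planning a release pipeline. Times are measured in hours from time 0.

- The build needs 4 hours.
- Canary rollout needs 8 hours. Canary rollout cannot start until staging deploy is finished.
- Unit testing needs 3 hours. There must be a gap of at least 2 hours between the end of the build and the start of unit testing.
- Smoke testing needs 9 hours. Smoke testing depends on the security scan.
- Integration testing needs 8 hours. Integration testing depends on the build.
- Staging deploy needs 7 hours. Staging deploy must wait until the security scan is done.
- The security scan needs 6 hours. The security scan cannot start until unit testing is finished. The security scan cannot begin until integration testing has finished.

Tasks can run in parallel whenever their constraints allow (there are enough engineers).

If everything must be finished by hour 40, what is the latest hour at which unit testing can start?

16

Nothing follows canary rollout; the deadline of hour 40 is its only limit. It must start by 40 − 8 = hour 32.
Staging deploy has to be done before canary rollout (must start by hour 32). That means finishing by hour 32, i.e. starting by 32 − 7 = hour 25.
Smoke testing must finish by hour 40; it takes 9 hours, so it must start by 40 − 9 = hour 31.
The security scan has several dependents: staging deploy (must start by hour 25); smoke testing (must start by hour 31). The earliest of those limits is hour 25, so the security scan must start by 25 − 6 = hour 19.
Since the security scan (must start by hour 19) depends on it, unit testing must finish by hour 19. Backing off its 3-hour duration gives a latest start of hour 16.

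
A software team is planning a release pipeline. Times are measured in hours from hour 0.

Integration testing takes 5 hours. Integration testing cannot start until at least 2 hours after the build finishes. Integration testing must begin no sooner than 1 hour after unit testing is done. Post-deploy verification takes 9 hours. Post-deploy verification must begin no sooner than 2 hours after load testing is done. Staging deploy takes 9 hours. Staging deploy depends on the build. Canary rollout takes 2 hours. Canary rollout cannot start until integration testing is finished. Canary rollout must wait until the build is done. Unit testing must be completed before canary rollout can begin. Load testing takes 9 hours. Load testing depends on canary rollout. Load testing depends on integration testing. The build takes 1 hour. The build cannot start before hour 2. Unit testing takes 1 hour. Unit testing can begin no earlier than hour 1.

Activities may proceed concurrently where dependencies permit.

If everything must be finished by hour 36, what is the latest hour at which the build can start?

Post-deploy verification must finish by hour 36; it takes 9 hours, so it must start by 36 − 9 = hour 27.
Since post-deploy verification (must start by hour 27, minus 2-hour gap → hour 25) depends on it, load testing must finish by hour 25. Backing off its 9-hour duration gives a latest start of hour 16.
Since load testing (must start by hour 16) depends on it, canary rollout must finish by hour 16. Backing off its 2-hour duration gives a latest start of hour 14.
Integration testing must finish in time for canary rollout (must start by hour 14); load testing (must start by hour 16). The tightest is hour 14, so integration testing must start by 14 − 5 = hour 9.
Staging deploy has no dependents, so it just needs to finish by hour 36. Starting by 36 − 9 = hour 27 achieves that.
The build must finish in time for integration testing (must start by hour 9, minus 2-hour gap → hour 7); staging deploy (must start by hour 27); canary rollout (must start by hour 14). The tightest is hour 7, so the build must start by 7 − 1 = hour 6.

6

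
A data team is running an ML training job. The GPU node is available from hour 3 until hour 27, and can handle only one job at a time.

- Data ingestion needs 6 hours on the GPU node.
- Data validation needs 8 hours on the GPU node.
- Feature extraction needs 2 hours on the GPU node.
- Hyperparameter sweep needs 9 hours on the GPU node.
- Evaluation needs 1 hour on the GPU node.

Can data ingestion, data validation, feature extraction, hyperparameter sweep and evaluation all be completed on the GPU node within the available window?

The GPU node window is 27 − 3 = 24 hours.
Running back to back, the jobs need 6 + 8 + 2 + 9 + 1 = 26 hours on the GPU node.
Since 26 > 24, they cannot all fit.

No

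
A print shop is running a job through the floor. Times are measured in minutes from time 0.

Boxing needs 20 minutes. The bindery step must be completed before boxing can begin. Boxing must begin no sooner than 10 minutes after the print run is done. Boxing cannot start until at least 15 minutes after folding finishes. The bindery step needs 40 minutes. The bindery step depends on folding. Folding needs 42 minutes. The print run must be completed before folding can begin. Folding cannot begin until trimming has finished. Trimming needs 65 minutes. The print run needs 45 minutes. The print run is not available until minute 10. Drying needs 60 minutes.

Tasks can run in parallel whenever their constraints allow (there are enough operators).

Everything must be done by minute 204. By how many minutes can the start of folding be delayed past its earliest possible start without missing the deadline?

Trimming can start immediately at minute 0; it finishes at minute 65.
After its own release at minute 10, the print run can start at minute 10 and finishes at minute 55.
Folding has to wait for the print run (finishes minute 55); trimming (finishes minute 65). The latest of these is minute 65, so folding runs minute 65 to 65 + 42 = minute 107.

Working backward from the deadline:
Nothing follows boxing; the deadline of minute 204 is its only limit. It must start by 204 − 20 = minute 184.
Since boxing (must start by minute 184) depends on it, the bindery step must finish by minute 184. Backing off its 40-minute duration gives a latest start of minute 144.
Folding must finish in time for the bindery step (must start by minute 144); boxing (must start by minute 184, minus 15-minute gap → minute 169). The tightest is minute 144, so folding must start by 144 − 42 = minute 102.
So folding can start as early as minute 65 and as late as minute 102, giving 102 − 65 = 37 minutes of slack.

37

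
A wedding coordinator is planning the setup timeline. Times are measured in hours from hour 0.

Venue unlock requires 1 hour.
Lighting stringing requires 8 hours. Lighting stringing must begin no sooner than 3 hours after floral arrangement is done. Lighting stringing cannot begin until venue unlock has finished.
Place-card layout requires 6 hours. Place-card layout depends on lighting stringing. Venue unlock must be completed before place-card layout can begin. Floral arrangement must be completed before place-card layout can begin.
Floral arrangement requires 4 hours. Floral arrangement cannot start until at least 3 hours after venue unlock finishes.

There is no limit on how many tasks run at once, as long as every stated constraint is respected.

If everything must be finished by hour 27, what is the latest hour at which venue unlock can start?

2

Place-card layout has no dependents, so it just needs to finish by hour 27. Starting by 27 − 6 = hour 21 achieves that.
Lighting stringing has to be done before place-card layout (must start by hour 21). That means finishing by hour 21, i.e. starting by 21 − 8 = hour 13.
Floral arrangement feeds lighting stringing (must start by hour 13, minus 3-hour gap → hour 10); place-card layout (must start by hour 21). Taking the minimum, floral arrangement must finish by hour 10 and start by 10 − 4 = hour 6.
Venue unlock has several dependents: floral arrangement (must start by hour 6, minus 3-hour gap → hour 3); lighting stringing (must start by hour 13); place-card layout (must start by hour 21). The earliest of those limits is hour 3, so venue unlock must start by 3 − 1 = hour 2.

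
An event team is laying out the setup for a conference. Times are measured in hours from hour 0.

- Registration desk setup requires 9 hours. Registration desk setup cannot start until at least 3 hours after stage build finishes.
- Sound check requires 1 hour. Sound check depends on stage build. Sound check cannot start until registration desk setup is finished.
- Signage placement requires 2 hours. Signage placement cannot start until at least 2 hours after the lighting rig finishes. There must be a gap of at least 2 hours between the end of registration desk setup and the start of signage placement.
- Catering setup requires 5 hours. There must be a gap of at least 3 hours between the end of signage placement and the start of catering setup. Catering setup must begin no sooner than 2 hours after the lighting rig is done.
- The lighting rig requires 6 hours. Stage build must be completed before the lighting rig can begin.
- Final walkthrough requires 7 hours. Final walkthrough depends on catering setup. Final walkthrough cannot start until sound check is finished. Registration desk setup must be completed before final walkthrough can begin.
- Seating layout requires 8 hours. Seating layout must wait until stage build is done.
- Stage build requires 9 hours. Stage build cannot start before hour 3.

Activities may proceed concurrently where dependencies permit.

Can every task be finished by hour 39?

Stage build cannot begin until its own release at hour 3. It runs from hour 3 to 3 + 9 = hour 12.
Registration desk setup waits on stage build (finishes hour 12, plus 3-hour gap → hour 15), so it starts at hour 15 and finishes at 15 + 9 = hour 24.
Sound check needs all of stage build (finishes hour 12); registration desk setup (finishes hour 24). That puts its earliest start at hour 24; it finishes at 24 + 1 = hour 25.
Seating layout cannot begin until stage build (finishes hour 12). It runs from hour 12 to 12 + 8 = hour 20.
The lighting rig waits on stage build (finishes hour 12), so it starts at hour 12 and finishes at 12 + 6 = hour 18.
Signage placement needs all of the lighting rig (finishes hour 18, plus 2-hour gap → hour 20); registration desk setup (finishes hour 24, plus 2-hour gap → hour 26). That puts its earliest start at hour 26; it finishes at 26 + 2 = hour 28.
Catering setup needs all of signage placement (finishes hour 28, plus 3-hour gap → hour 31); the lighting rig (finishes hour 18, plus 2-hour gap → hour 20). That puts its earliest start at hour 31; it finishes at 31 + 5 = hour 36.
For final walkthrough: catering setup (finishes hour 36); sound check (finishes hour 25); registration desk setup (finishes hour 24). Taking the maximum gives a start of hour 36, and it finishes at 36 + 7 = hour 43.
The earliest everything can be done is hour 43, which is after the deadline of 39, so it is not possible.

No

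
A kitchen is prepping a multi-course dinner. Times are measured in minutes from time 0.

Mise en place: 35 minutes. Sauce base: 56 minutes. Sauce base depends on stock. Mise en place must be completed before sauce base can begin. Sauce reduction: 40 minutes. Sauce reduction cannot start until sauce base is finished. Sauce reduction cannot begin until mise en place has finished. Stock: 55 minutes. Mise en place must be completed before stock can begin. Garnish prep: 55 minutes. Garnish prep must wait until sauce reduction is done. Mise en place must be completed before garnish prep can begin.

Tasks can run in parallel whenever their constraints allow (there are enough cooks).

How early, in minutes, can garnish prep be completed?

Nothing blocks mise en place, so it runs from minute 0 to minute 35.
Stock cannot begin until mise en place (finishes minute 35). It runs from minute 35 to 35 + 55 = minute 90.
Sauce base needs all of stock (finishes minute 90); mise en place (finishes minute 35). That puts its earliest start at minute 90; it finishes at 90 + 56 = minute 146.
Sauce reduction cannot start until sauce base (finishes minute 146); mise en place (finishes minute 35). The controlling bound is minute 146, so sauce reduction finishes at 146 + 40 = minute 186.
For garnish prep: sauce reduction (finishes minute 186); mise en place (finishes minute 35). Taking the maximum gives a start of minute 186, and it finishes at 186 + 55 = minute 241.

241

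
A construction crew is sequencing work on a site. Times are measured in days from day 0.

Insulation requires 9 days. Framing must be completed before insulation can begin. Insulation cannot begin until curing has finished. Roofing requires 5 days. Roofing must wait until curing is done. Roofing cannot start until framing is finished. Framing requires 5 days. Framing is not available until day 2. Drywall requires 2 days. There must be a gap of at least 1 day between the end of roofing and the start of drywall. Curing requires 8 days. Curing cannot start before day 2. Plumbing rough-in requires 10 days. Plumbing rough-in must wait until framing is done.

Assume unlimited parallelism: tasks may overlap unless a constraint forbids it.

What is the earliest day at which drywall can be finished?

18

Framing cannot begin until its own release at day 2. It runs from day 2 to 2 + 5 = day 7.
Curing cannot begin until its own release at day 2. It runs from day 2 to 2 + 8 = day 10.
Roofing cannot start until curing (finishes day 10); framing (finishes day 7). The controlling bound is day 10, so roofing finishes at 10 + 5 = day 15.
After roofing (finishes day 15, plus 1-day gap → day 16), drywall can start at day 16 and finishes at day 18.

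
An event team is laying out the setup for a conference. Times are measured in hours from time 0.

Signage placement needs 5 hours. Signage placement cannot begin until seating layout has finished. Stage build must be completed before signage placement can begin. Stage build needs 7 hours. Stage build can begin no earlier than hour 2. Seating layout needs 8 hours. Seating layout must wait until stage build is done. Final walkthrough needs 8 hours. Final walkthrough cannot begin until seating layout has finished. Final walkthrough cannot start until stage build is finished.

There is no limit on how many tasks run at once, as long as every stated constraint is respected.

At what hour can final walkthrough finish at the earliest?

25

After its own release at hour 2, stage build can start at hour 2 and finishes at hour 9.
After stage build (finishes hour 9), seating layout can start at hour 9 and finishes at hour 17.
For final walkthrough: seating layout (finishes hour 17); stage build (finishes hour 9). Taking the maximum gives a start of hour 17, and it finishes at 17 + 8 = hour 25.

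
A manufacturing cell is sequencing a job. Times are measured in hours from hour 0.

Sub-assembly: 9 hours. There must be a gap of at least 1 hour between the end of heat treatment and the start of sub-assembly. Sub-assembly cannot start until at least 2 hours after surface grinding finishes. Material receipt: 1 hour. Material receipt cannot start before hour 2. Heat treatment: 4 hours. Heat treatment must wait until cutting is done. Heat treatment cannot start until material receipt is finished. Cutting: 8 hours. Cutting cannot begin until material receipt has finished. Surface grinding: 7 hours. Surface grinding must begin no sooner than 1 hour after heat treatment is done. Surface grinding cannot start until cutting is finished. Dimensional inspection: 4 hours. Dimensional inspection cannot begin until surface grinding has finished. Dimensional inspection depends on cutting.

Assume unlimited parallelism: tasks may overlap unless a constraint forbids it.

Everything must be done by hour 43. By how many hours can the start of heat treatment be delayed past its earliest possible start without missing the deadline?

9

After its own release at hour 2, material receipt can start at hour 2 and finishes at hour 3.
Cutting cannot begin until material receipt (finishes hour 3). It runs from hour 3 to 3 + 8 = hour 11.
For heat treatment: cutting (finishes hour 11); material receipt (finishes hour 3). Taking the maximum gives a start of hour 11, and it finishes at 11 + 4 = hour 15.

Working backward from the deadline:
Dimensional inspection must finish by hour 43; it takes 4 hours, so it must start by 43 − 4 = hour 39.
Nothing follows sub-assembly; the deadline of hour 43 is its only limit. It must start by 43 − 9 = hour 34.
Surface grinding feeds dimensional inspection (must start by hour 39); sub-assembly (must start by hour 34, minus 2-hour gap → hour 32). Taking the minimum, surface grinding must finish by hour 32 and start by 32 − 7 = hour 25.
Heat treatment must finish in time for surface grinding (must start by hour 25, minus 1-hour gap → hour 24); sub-assembly (must start by hour 34, minus 1-hour gap → hour 33). The tightest is hour 24, so heat treatment must start by 24 − 4 = hour 20.
So heat treatment can start as early as hour 11 and as late as hour 20, giving 20 − 11 = 9 hours of slack.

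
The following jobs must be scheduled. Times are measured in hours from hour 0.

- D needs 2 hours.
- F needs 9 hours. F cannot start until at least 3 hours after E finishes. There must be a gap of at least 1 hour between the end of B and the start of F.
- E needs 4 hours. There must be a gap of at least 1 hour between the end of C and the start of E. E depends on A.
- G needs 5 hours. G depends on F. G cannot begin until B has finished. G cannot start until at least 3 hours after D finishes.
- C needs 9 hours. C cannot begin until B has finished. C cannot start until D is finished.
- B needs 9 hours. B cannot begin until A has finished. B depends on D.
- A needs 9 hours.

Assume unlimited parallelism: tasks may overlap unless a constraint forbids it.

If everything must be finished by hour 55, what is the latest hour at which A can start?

To finish by hour 55, G (duration 5) must start no later than hour 50.
F feeds into G (must start by hour 50); so F must finish by hour 50 and therefore start by hour 41.
E has to be done before F (must start by hour 41, minus 3-hour gap → hour 38). That means finishing by hour 38, i.e. starting by 38 − 4 = hour 34.
C has to be done before E (must start by hour 34, minus 1-hour gap → hour 33). That means finishing by hour 33, i.e. starting by 33 − 9 = hour 24.
For B: C (must start by hour 24); F (must start by hour 41, minus 1-hour gap → hour 40); G (must start by hour 50). The most restrictive is hour 24; with a 9-hour duration, B must start by hour 15.
A feeds B (must start by hour 15); E (must start by hour 34). Taking the minimum, A must finish by hour 15 and start by 15 − 9 = hour 6.

6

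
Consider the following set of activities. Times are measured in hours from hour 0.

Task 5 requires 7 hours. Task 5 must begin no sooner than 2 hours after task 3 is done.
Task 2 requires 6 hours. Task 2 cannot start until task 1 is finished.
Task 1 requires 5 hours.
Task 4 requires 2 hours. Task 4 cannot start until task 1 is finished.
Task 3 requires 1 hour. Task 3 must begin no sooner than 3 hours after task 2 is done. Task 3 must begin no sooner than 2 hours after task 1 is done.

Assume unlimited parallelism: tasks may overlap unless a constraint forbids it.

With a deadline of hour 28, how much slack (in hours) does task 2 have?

Nothing blocks task 1, so it runs from hour 0 to hour 5.
Task 2 cannot begin until task 1 (finishes hour 5). It runs from hour 5 to 5 + 6 = hour 11.

Working backward from the deadline:
Task 5 must finish by hour 28; it takes 7 hours, so it must start by 28 − 7 = hour 21.
Task 3 has to be done before task 5 (must start by hour 21, minus 2-hour gap → hour 19). That means finishing by hour 19, i.e. starting by 19 − 1 = hour 18.
Task 2 feeds into task 3 (must start by hour 18, minus 3-hour gap → hour 15); so task 2 must finish by hour 15 and therefore start by hour 9.
So task 2 can start as early as hour 5 and as late as hour 9, giving 9 − 5 = 4 hours of slack.

4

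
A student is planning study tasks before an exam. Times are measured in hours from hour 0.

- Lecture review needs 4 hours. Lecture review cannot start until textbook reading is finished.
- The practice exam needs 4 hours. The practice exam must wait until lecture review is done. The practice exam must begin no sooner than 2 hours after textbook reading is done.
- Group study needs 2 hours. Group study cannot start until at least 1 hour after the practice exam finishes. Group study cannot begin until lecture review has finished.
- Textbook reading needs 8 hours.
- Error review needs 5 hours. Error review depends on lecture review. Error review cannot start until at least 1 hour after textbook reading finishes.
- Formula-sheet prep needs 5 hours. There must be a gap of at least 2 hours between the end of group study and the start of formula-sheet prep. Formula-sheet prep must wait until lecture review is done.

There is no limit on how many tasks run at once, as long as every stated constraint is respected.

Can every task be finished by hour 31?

Yes

Textbook reading has no prerequisites, so it starts at hour 0 and finishes at hour 8.
Lecture review cannot begin until textbook reading (finishes hour 8). It runs from hour 8 to 8 + 4 = hour 12.
Error review cannot start until lecture review (finishes hour 12); textbook reading (finishes hour 8, plus 1-hour gap → hour 9). The controlling bound is hour 12, so error review finishes at 12 + 5 = hour 17.
The practice exam needs all of lecture review (finishes hour 12); textbook reading (finishes hour 8, plus 2-hour gap → hour 10). That puts its earliest start at hour 12; it finishes at 12 + 4 = hour 16.
Group study cannot start until the practice exam (finishes hour 16, plus 1-hour gap → hour 17); lecture review (finishes hour 12). The controlling bound is hour 17, so group study finishes at 17 + 2 = hour 19.
Formula-sheet prep needs all of group study (finishes hour 19, plus 2-hour gap → hour 21); lecture review (finishes hour 12). That puts its earliest start at hour 21; it finishes at 21 + 5 = hour 26.
Every task is finished by hour 26, which is no later than the deadline of 31, so the schedule is feasible.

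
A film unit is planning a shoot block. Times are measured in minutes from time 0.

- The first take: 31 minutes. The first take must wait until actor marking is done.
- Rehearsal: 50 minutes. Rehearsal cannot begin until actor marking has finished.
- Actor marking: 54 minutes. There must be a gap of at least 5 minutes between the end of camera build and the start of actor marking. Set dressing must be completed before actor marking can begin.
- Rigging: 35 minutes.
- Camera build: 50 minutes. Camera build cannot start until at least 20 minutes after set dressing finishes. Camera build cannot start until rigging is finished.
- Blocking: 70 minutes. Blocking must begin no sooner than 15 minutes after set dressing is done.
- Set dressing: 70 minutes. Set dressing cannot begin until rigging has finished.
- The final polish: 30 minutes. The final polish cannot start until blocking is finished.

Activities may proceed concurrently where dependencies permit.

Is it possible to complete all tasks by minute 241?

Rigging can start immediately at minute 0; it finishes at minute 35.
Set dressing waits on rigging (finishes minute 35), so it starts at minute 35 and finishes at 35 + 70 = minute 105.
Blocking cannot begin until set dressing (finishes minute 105, plus 15-minute gap → minute 120). It runs from minute 120 to 120 + 70 = minute 190.
The final polish cannot begin until blocking (finishes minute 190). It runs from minute 190 to 190 + 30 = minute 220.
Camera build has to wait for set dressing (finishes minute 105, plus 20-minute gap → minute 125); rigging (finishes minute 35). The latest of these is minute 125, so camera build runs minute 125 to 125 + 50 = minute 175.
Actor marking has to wait for camera build (finishes minute 175, plus 5-minute gap → minute 180); set dressing (finishes minute 105). The latest of these is minute 180, so actor marking runs minute 180 to 180 + 54 = minute 234.
The first take cannot begin until actor marking (finishes minute 234). It runs from minute 234 to 234 + 31 = minute 265.
After actor marking (finishes minute 234), rehearsal can start at minute 234 and finishes at minute 284.
The earliest everything can be done is minute 284, which is after the deadline of 241, so it is not possible.

No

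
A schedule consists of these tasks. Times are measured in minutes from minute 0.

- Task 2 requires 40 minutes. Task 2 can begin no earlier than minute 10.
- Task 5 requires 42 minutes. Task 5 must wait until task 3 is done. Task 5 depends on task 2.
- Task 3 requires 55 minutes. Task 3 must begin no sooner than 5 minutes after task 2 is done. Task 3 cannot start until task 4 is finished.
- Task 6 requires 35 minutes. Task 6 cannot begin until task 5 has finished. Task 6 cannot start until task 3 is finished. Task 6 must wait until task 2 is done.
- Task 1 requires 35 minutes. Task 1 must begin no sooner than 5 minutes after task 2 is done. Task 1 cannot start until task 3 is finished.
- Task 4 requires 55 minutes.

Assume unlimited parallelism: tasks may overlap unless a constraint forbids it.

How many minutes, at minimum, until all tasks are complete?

Task 4 can start immediately at minute 0; it finishes at minute 55.
Task 2 waits on its own release at minute 10, so it starts at minute 10 and finishes at 10 + 40 = minute 50.
Task 3 cannot start until task 2 (finishes minute 50, plus 5-minute gap → minute 55); task 4 (finishes minute 55). The controlling bound is minute 55, so task 3 finishes at 55 + 55 = minute 110.
Task 5 cannot start until task 3 (finishes minute 110); task 2 (finishes minute 50). The controlling bound is minute 110, so task 5 finishes at 110 + 42 = minute 152.
Task 6 needs all of task 5 (finishes minute 152); task 3 (finishes minute 110); task 2 (finishes minute 50). That puts its earliest start at minute 152; it finishes at 152 + 35 = minute 187.
Task 1 needs all of task 2 (finishes minute 50, plus 5-minute gap → minute 55); task 3 (finishes minute 110). That puts its earliest start at minute 110; it finishes at 110 + 35 = minute 145.
All tasks are finished once the last one completes. Finish times: Task 1 at 145, Task 2 at 50, Task 3 at 110, Task 4 at 55, Task 5 at 152, Task 6 at 187. The latest is minute 187.

187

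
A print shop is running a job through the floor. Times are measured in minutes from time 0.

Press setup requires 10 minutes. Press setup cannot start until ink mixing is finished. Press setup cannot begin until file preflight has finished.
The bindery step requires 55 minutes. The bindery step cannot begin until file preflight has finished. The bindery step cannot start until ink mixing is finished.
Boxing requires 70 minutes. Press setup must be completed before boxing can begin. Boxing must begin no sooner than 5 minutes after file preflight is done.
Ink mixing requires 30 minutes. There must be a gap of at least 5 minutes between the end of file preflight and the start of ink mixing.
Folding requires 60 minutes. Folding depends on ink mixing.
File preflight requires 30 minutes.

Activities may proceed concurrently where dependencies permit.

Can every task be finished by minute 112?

File preflight has no prerequisites, so it starts at minute 0 and finishes at minute 30.
Ink mixing waits on file preflight (finishes minute 30, plus 5-minute gap → minute 35), so it starts at minute 35 and finishes at 35 + 30 = minute 65.
For the bindery step: file preflight (finishes minute 30); ink mixing (finishes minute 65). Taking the maximum gives a start of minute 65, and it finishes at 65 + 55 = minute 120.
Folding cannot begin until ink mixing (finishes minute 65). It runs from minute 65 to 65 + 60 = minute 125.
Press setup needs all of ink mixing (finishes minute 65); file preflight (finishes minute 30). That puts its earliest start at minute 65; it finishes at 65 + 10 = minute 75.
Boxing has to wait for press setup (finishes minute 75); file preflight (finishes minute 30, plus 5-minute gap → minute 35). The latest of these is minute 75, so boxing runs minute 75 to 75 + 70 = minute 145.
The earliest everything can be done is minute 145, which is after the deadline of 112, so it is not possible.

No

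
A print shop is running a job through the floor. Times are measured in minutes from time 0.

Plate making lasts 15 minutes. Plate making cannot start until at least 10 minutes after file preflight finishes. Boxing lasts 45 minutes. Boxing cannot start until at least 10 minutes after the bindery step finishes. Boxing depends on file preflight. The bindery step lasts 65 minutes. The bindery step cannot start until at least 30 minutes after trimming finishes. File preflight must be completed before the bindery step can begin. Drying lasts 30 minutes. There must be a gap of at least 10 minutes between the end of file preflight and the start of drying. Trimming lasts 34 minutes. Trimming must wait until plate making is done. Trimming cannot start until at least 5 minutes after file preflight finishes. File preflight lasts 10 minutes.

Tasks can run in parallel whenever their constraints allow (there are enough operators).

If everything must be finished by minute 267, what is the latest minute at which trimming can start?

83

Boxing must finish by minute 267; it takes 45 minutes, so it must start by 267 − 45 = minute 222.
The bindery step feeds into boxing (must start by minute 222, minus 10-minute gap → minute 212); so the bindery step must finish by minute 212 and therefore start by minute 147.
Trimming feeds into the bindery step (must start by minute 147, minus 30-minute gap → minute 117); so trimming must finish by minute 117 and therefore start by minute 83.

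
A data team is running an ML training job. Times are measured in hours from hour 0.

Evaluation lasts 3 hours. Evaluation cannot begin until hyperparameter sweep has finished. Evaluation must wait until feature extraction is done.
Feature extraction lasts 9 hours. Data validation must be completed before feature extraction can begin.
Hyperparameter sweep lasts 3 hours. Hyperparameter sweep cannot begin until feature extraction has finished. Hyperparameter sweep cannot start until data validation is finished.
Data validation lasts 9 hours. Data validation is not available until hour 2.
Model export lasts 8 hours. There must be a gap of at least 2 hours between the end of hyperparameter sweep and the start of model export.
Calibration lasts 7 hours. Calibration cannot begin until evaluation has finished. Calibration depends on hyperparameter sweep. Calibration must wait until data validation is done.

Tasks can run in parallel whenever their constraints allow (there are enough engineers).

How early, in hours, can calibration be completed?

33

Data validation waits on its own release at hour 2, so it starts at hour 2 and finishes at 2 + 9 = hour 11.
Feature extraction waits on data validation (finishes hour 11), so it starts at hour 11 and finishes at 11 + 9 = hour 20.
Hyperparameter sweep needs all of feature extraction (finishes hour 20); data validation (finishes hour 11). That puts its earliest start at hour 20; it finishes at 20 + 3 = hour 23.
For evaluation: hyperparameter sweep (finishes hour 23); feature extraction (finishes hour 20). Taking the maximum gives a start of hour 23, and it finishes at 23 + 3 = hour 26.
Calibration has to wait for evaluation (finishes hour 26); hyperparameter sweep (finishes hour 23); data validation (finishes hour 11). The latest of these is hour 26, so calibration runs hour 26 to 26 + 7 = hour 33.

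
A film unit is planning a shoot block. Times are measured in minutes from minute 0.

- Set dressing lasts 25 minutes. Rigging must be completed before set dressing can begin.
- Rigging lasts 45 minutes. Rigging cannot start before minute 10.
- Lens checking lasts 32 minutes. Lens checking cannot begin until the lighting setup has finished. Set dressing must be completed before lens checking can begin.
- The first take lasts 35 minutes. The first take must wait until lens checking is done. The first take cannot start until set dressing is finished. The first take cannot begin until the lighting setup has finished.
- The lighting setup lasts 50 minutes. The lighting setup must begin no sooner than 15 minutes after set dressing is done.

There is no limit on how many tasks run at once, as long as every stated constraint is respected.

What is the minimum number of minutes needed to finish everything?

Rigging cannot begin until its own release at minute 10. It runs from minute 10 to 10 + 45 = minute 55.
After rigging (finishes minute 55), set dressing can start at minute 55 and finishes at minute 80.
The lighting setup waits on set dressing (finishes minute 80, plus 15-minute gap → minute 95), so it starts at minute 95 and finishes at 95 + 50 = minute 145.
For lens checking: the lighting setup (finishes minute 145); set dressing (finishes minute 80). Taking the maximum gives a start of minute 145, and it finishes at 145 + 32 = minute 177.
The first take has to wait for lens checking (finishes minute 177); set dressing (finishes minute 80); the lighting setup (finishes minute 145). The latest of these is minute 177, so the first take runs minute 177 to 177 + 35 = minute 212.
All tasks are finished once the last one completes. Finish times: Rigging at 55, Set dressing at 80, The lighting setup at 145, Lens checking at 177, The first take at 212. The latest is minute 212.

212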